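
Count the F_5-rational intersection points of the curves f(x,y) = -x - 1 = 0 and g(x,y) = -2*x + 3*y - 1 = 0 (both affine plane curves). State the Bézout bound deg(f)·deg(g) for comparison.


Common zeros: {(4, 3)}; count = 1; Bézout bound = 1.

deg(f) = 1, deg(g) = 1, so Bézout bound = 1.
Scan x ∈ F_5. For each x, list the y ∈ F_5 with f(x, y) ≡ 0 and those with g(x, y) ≡ 0 (mod 5); the common zeros in that column are the intersection.
  x = 0: f ≡ 0 at y ∈ ∅; g ≡ 0 at y ∈ {2}; common: ∅.
  x = 1: f ≡ 0 at y ∈ ∅; g ≡ 0 at y ∈ {1}; common: ∅.
  x = 2: f ≡ 0 at y ∈ ∅; g ≡ 0 at y ∈ {0}; common: ∅.
  x = 3: f ≡ 0 at y ∈ ∅; g ≡ 0 at y ∈ {4}; common: ∅.
  x = 4: f ≡ 0 at y ∈ {0, 1, 2, 3, 4}; g ≡ 0 at y ∈ {3}; common: {3}.
Collecting: common zeros = {(4, 3)}, so the count is 1.
Comparison with the Bézout bound: 1 ≤ 1 = deg(f)·deg(g), as expected for curves with no common component (the bound is attained).


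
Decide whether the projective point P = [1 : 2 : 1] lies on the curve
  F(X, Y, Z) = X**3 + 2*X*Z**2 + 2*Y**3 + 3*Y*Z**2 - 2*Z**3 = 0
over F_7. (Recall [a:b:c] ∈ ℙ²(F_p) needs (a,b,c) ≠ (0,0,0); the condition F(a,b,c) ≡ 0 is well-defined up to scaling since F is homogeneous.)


F(1,2,1) ≡ 2 (mod 7); P is NOT on the curve.

Evaluate F(1, 2, 1) term-by-term (mod 7).
  X**3 ↦ 1·1·1·1 = 1
  2*X*Z**2 ↦ 2·1·1·1 = 2
  2*Y**3 ↦ 2·1·8·1 = 16
  3*Y*Z**2 ↦ 3·1·2·1 = 6
  -2*Z**3 ↦ -2·1·1·1 = -2
Sum: F(1, 2, 1) = (1) + (2) + (16) + (6) + (-2) = 23.
Reducing mod 7: 23 ≡ 2 (mod 7).
Since F(a, b, c) ≡ 2 ≠ 0 (mod 7), P does NOT lie on the curve.


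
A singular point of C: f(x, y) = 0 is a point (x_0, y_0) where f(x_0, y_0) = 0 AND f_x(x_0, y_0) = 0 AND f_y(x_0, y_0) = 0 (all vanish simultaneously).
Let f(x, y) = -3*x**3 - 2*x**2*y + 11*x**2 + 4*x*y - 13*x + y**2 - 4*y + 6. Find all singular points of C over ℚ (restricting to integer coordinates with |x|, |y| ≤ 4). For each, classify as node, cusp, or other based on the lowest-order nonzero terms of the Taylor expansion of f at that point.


Singular points: {(1, 1)}; classification: cusp.

Compute partial derivatives:
  f_x = -9*x**2 - 4*x*y + 22*x + 4*y - 13.
  f_y = -2*x**2 + 4*x + 2*y - 4.
Scan x_0 ∈ {−4, ..., 4}. For each x_0, f_y(x_0, y) is a polynomial in y; find its integer roots y ∈ {−4, ..., 4}, then test f_x and f at those candidates.
  x = -4: f_y(-4, y) = 2*y - 52; no integer root y with |y| ≤ 4.
  x = -3: f_y(-3, y) = 2*y - 34; no integer root y with |y| ≤ 4.
  x = -2: f_y(-2, y) = 2*y - 20; no integer root y with |y| ≤ 4.
  x = -1: f_y(-1, y) = 2*y - 10; no integer root y with |y| ≤ 4.
  x = 0: f_y(0, y) = 2*y - 4; vanishes at y ∈ {2}. (0, 2): f_x = -5 ≠ 0.
  x = 1: f_y(1, y) = 2*y - 2; vanishes at y ∈ {1}. (1, 1): f_x = 0, f = 0 — SINGULAR.
  x = 2: f_y(2, y) = 2*y - 4; vanishes at y ∈ {2}. (2, 2): f_x = -13 ≠ 0.
  x = 3: f_y(3, y) = 2*y - 10; no integer root y with |y| ≤ 4.
  x = 4: f_y(4, y) = 2*y - 20; no integer root y with |y| ≤ 4.
Only singular point on the grid: (1, 1).
Classify: substitute x = 1 + u, y = 1 + v and expand: f = -3*u**3 - 2*u**2*v + v**2.
No constant or linear terms (consistent with a singular point). Quadratic part: v**2. Cubic part: -3*u**3 - 2*u**2*v.
The quadratic part v**2 is a perfect square, so there is a single (double) tangent line v = 0, i.e. y = 1. Restricting the cubic part to that line (v = 0) leaves -3*u**3 ≠ 0, so f is not divisible by v and the branch is v² ≈ 3*u**3 to lowest order — this is a cusp.
Classification: cusp.


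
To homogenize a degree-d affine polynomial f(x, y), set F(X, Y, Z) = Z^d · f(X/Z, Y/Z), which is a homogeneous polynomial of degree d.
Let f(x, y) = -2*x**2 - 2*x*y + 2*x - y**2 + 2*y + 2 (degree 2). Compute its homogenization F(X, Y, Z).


F(X, Y, Z) = -2*X**2 - 2*X*Y + 2*X*Z - Y**2 + 2*Y*Z + 2*Z**2

deg(f) = 2.
Substitute x = X/Z, y = Y/Z into f, then multiply by Z^2.
  monomial -2·x^2·y^0 ↦ -2·X^2·Y^0·Z^0.
  monomial -2·x^1·y^1 ↦ -2·X^1·Y^1·Z^0.
  monomial 2·x^1·y^0 ↦ 2·X^1·Y^0·Z^1.
  monomial -1·x^0·y^2 ↦ -1·X^0·Y^2·Z^0.
  monomial 2·x^0·y^1 ↦ 2·X^0·Y^1·Z^1.
  monomial 2·x^0·y^0 ↦ 2·X^0·Y^0·Z^2.
Collecting: F(X, Y, Z) = -2*X**2 - 2*X*Y + 2*X*Z - Y**2 + 2*Y*Z + 2*Z**2.


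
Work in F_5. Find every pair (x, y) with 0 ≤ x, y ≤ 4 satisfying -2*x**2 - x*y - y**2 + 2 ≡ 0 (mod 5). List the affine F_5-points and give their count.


Affine F_5-points: {(1, 0), (1, 4), (2, 4), (3, 1), (4, 0), (4, 1)}; count = 6.

For each of the 25 pairs (x, y) ∈ F_5², evaluate f(x, y) mod 5. Record the zeros.
  x = 0: [0↦2, 1↦1, 2↦3, 3↦3, 4↦1]  zeros at y ∈ ∅
  x = 1: [0↦0, 1↦3, 2↦4, 3↦3, 4↦0]  zeros at y ∈ {0, 4}
  x = 2: [0↦4, 1↦1, 2↦1, 3↦4, 4↦0]  zeros at y ∈ {4}
  x = 3: [0↦4, 1↦0, 2↦4, 3↦1, 4↦1]  zeros at y ∈ {1}
  x = 4: [0↦0, 1↦0, 2↦3, 3↦4, 4↦3]  zeros at y ∈ {0, 1}
Collecting zeros: affine points = {(1, 0), (1, 4), (2, 4), (3, 1), (4, 0), (4, 1)}.
Total count |C(F_5)_aff| = 6.


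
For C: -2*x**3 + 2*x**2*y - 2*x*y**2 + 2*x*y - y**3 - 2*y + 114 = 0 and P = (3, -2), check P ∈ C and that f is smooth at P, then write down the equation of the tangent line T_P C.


Tangent line at P: -90*x + 34*y + 338 = 0.

Step 1: f(3, -2) = 0, so P lies on C.
Step 2: partial derivatives
  f_x(x, y) = -6*x**2 + 4*x*y - 2*y**2 + 2*y, f_y(x, y) = 2*x**2 - 4*x*y + 2*x - 3*y**2 - 2.
  f_x(P) = -90, f_y(P) = 34 (gradient nonzero, so P is smooth).
Step 3: tangent line at P: -90·(x − 3) + 34·(y − -2) = 0.
Expanding: -90*x + 34*y + 338 = 0.


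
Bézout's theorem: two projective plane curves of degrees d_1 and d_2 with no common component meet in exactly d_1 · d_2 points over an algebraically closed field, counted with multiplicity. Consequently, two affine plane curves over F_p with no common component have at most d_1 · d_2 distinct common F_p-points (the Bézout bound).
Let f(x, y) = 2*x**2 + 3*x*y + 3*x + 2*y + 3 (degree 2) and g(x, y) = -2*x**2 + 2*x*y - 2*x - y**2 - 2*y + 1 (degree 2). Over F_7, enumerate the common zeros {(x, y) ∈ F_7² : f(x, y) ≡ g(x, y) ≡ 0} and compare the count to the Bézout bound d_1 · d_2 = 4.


Common zeros: {(0, 2)}; count = 1; Bézout bound = 4.

deg(f) = 2, deg(g) = 2, so Bézout bound = 4.
Scan x ∈ F_7. For each x, list the y ∈ F_7 with f(x, y) ≡ 0 and those with g(x, y) ≡ 0 (mod 7); the common zeros in that column are the intersection.
  x = 0: f ≡ 0 at y ∈ {2}; g ≡ 0 at y ∈ {2, 3}; common: {2}.
  x = 1: f ≡ 0 at y ∈ {4}; g ≡ 0 at y ∈ {2, 5}; common: ∅.
  x = 2: f ≡ 0 at y ∈ {4}; g ≡ 0 at y ∈ {3, 6}; common: ∅.
  x = 3: f ≡ 0 at y ∈ {3}; g ≡ 0 at y ∈ {5, 6}; common: ∅.
  x = 4: f ≡ 0 at y ∈ ∅; g ≡ 0 at y ∈ ∅; common: ∅.
  x = 5: f ≡ 0 at y ∈ {3}; g ≡ 0 at y ∈ ∅; common: ∅.
  x = 6: f ≡ 0 at y ∈ {2}; g ≡ 0 at y ∈ ∅; common: ∅.
Collecting: common zeros = {(0, 2)}, so the count is 1.
Comparison with the Bézout bound: 1 ≤ 4 = deg(f)·deg(g), as expected for curves with no common component (the affine F_7-count falls short of the bound because intersections may lie at infinity, over extension fields, or carry multiplicity).


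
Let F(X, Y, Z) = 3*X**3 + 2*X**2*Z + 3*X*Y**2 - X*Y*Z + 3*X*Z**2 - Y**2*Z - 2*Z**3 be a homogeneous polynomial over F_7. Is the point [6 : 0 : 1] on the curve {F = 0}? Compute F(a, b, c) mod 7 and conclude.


F(6,0,1) ≡ 1 (mod 7); P is NOT on the curve.

Evaluate F(6, 0, 1) term-by-term (mod 7).
  3*X**3 ↦ 3·216·1·1 = 648
  2*X**2*Z ↦ 2·36·1·1 = 72
  3*X*Y**2 ↦ 3·6·0·1 = 0
  -X*Y*Z ↦ -1·6·0·1 = 0
  3*X*Z**2 ↦ 3·6·1·1 = 18
  -Y**2*Z ↦ -1·1·0·1 = 0
  -2*Z**3 ↦ -2·1·1·1 = -2
Sum: F(6, 0, 1) = (648) + (72) + (0) + (0) + (18) + (0) + (-2) = 736.
Reducing mod 7: 736 ≡ 1 (mod 7).
Since F(a, b, c) ≡ 1 ≠ 0 (mod 7), P does NOT lie on the curve.


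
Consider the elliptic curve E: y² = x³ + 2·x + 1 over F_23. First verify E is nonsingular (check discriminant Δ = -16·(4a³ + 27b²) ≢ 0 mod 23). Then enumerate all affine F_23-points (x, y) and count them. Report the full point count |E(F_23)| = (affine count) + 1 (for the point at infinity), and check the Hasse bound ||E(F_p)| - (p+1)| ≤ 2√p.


Affine points = {(0, 1), (0, 22), (1, 2), (1, 21), (2, 6), (2, 17), (4, 2), (4, 21), (7, 6), (7, 17), (8, 0), (9, 9), (9, 14), (10, 3), (10, 20), (13, 4), (13, 19), (14, 6), (14, 17), (15, 5), (15, 18), (16, 9), (16, 14), (17, 7), (17, 16), (18, 2), (18, 21), (21, 9), (21, 14)}; affine count = 29; |E(F_23)| = 30.

Discriminant check: Δ ∝ 4a³ + 27b² = 4·2³ + 27·1² = 4·8 + 27·1 ≡ 13 (mod 23). Nonzero ⇒ E is nonsingular.
For each x ∈ F_23, compute rhs = x³ + 2·x + 1 mod 23, then count y ∈ F_23 with y² ≡ rhs.
  x = 0: rhs = 1, matching y values: 1, 22 (2 points).
  x = 1: rhs = 4, matching y values: 2, 21 (2 points).
  x = 2: rhs = 13, matching y values: 6, 17 (2 points).
  x = 3: rhs = 11, matching y values: none (0 points).
  x = 4: rhs = 4, matching y values: 2, 21 (2 points).
  x = 5: rhs = 21, matching y values: none (0 points).
  x = 6: rhs = 22, matching y values: none (0 points).
  x = 7: rhs = 13, matching y values: 6, 17 (2 points).
  x = 8: rhs = 0, matching y values: 0 (1 points).
  x = 9: rhs = 12, matching y values: 9, 14 (2 points).
  x = 10: rhs = 9, matching y values: 3, 20 (2 points).
  x = 11: rhs = 20, matching y values: none (0 points).
  x = 12: rhs = 5, matching y values: none (0 points).
  x = 13: rhs = 16, matching y values: 4, 19 (2 points).
  x = 14: rhs = 13, matching y values: 6, 17 (2 points).
  x = 15: rhs = 2, matching y values: 5, 18 (2 points).
  x = 16: rhs = 12, matching y values: 9, 14 (2 points).
  x = 17: rhs = 3, matching y values: 7, 16 (2 points).
  x = 18: rhs = 4, matching y values: 2, 21 (2 points).
  x = 19: rhs = 21, matching y values: none (0 points).
  x = 20: rhs = 14, matching y values: none (0 points).
  x = 21: rhs = 12, matching y values: 9, 14 (2 points).
  x = 22: rhs = 21, matching y values: none (0 points).
Total affine count: 29.
Full point count |E(F_23)| = 29 + 1 = 30.
Hasse bound: |30 − (23+1)| = |6| = 6 ≤ 2√23 ≈ 9.5917 ✓.


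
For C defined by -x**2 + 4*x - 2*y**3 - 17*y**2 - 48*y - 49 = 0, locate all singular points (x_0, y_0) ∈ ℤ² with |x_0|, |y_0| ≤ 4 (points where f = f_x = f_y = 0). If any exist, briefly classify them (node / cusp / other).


Singular points: {(2, -3)}; classification: node.

Compute partial derivatives:
  f_x = 4 - 2*x.
  f_y = -6*y**2 - 34*y - 48.
Scan x_0 ∈ {−4, ..., 4}. For each x_0, f_y(x_0, y) is a polynomial in y; find its integer roots y ∈ {−4, ..., 4}, then test f_x and f at those candidates.
  x = -4: f_y(-4, y) = -6*y**2 - 34*y - 48; vanishes at y ∈ {-3}. (-4, -3): f_x = 12 ≠ 0.
  x = -3: f_y(-3, y) = -6*y**2 - 34*y - 48; vanishes at y ∈ {-3}. (-3, -3): f_x = 10 ≠ 0.
  x = -2: f_y(-2, y) = -6*y**2 - 34*y - 48; vanishes at y ∈ {-3}. (-2, -3): f_x = 8 ≠ 0.
  x = -1: f_y(-1, y) = -6*y**2 - 34*y - 48; vanishes at y ∈ {-3}. (-1, -3): f_x = 6 ≠ 0.
  x = 0: f_y(0, y) = -6*y**2 - 34*y - 48; vanishes at y ∈ {-3}. (0, -3): f_x = 4 ≠ 0.
  x = 1: f_y(1, y) = -6*y**2 - 34*y - 48; vanishes at y ∈ {-3}. (1, -3): f_x = 2 ≠ 0.
  x = 2: f_y(2, y) = -6*y**2 - 34*y - 48; vanishes at y ∈ {-3}. (2, -3): f_x = 0, f = 0 — SINGULAR.
  x = 3: f_y(3, y) = -6*y**2 - 34*y - 48; vanishes at y ∈ {-3}. (3, -3): f_x = -2 ≠ 0.
  x = 4: f_y(4, y) = -6*y**2 - 34*y - 48; vanishes at y ∈ {-3}. (4, -3): f_x = -4 ≠ 0.
Only singular point on the grid: (2, -3).
Classify: substitute x = 2 + u, y = -3 + v and expand: f = -u**2 - 2*v**3 + v**2.
No constant or linear terms (consistent with a singular point). Quadratic part: -u**2 + v**2. Cubic part: -2*v**3.
The quadratic part v**2 - u**2 = (v − u)(v + u) splits into two distinct linear factors, so there are two distinct tangent lines y − -3 = ±(x − 2) — this is a node (ordinary double point).
Classification: node.


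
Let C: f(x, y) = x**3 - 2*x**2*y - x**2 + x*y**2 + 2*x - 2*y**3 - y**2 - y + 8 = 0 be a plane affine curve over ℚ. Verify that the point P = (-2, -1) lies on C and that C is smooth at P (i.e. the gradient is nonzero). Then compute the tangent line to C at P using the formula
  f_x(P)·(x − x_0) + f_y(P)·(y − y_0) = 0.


Tangent line at P: 11*x - 9*y + 13 = 0.

Step 1: f(-2, -1) = 0, so P lies on C.
Step 2: partial derivatives
  f_x(x, y) = 3*x**2 - 4*x*y - 2*x + y**2 + 2, f_y(x, y) = -2*x**2 + 2*x*y - 6*y**2 - 2*y - 1.
  f_x(P) = 11, f_y(P) = -9 (gradient nonzero, so P is smooth).
Step 3: tangent line at P: 11·(x − -2) + -9·(y − -1) = 0.
Expanding: 11*x - 9*y + 13 = 0.


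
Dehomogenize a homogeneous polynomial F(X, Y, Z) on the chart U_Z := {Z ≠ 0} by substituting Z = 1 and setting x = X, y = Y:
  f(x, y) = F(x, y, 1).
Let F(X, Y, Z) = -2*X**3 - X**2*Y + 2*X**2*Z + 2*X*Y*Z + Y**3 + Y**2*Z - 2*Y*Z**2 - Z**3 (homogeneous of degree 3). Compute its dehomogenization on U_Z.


f(x, y) = -2*x**3 - x**2*y + 2*x**2 + 2*x*y + y**3 + y**2 - 2*y - 1

On U_Z we set Z = 1. Each monomial c·X^i·Y^j·Z^k in F becomes c·x^i·y^j·1^k = c·x^i·y^j.
Substituting Z = 1: F(X, Y, 1) = -2*x**3 - x**2*y + 2*x**2 + 2*x*y + y**3 + y**2 - 2*y - 1.
Note: deg(f) ≤ deg(F) = 3; strict inequality happens when F is divisible by Z (lost terms).


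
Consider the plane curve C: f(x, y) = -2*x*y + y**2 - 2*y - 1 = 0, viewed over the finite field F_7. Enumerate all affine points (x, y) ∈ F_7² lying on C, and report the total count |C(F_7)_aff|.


Affine F_7-points: {(0, 4), (0, 5), (5, 2), (5, 3), (6, 1), (6, 6)}; count = 6.

For each of the 49 pairs (x, y) ∈ F_7², evaluate f(x, y) mod 7. Record the zeros.
  x = 0: [0↦6, 1↦5, 2↦6, 3↦2, 4↦0, 5↦0, 6↦2]  zeros at y ∈ {4, 5}
  x = 1: [0↦6, 1↦3, 2↦2, 3↦3, 4↦6, 5↦4, 6↦4]  zeros at y ∈ ∅
  x = 2: [0↦6, 1↦1, 2↦5, 3↦4, 4↦5, 5↦1, 6↦6]  zeros at y ∈ ∅
  x = 3: [0↦6, 1↦6, 2↦1, 3↦5, 4↦4, 5↦5, 6↦1]  zeros at y ∈ ∅
  x = 4: [0↦6, 1↦4, 2↦4, 3↦6, 4↦3, 5↦2, 6↦3]  zeros at y ∈ ∅
  x = 5: [0↦6, 1↦2, 2↦0, 3↦0, 4↦2, 5↦6, 6↦5]  zeros at y ∈ {2, 3}
  x = 6: [0↦6, 1↦0, 2↦3, 3↦1, 4↦1, 5↦3, 6↦0]  zeros at y ∈ {1, 6}
Collecting zeros: affine points = {(0, 4), (0, 5), (5, 2), (5, 3), (6, 1), (6, 6)}.
Total count |C(F_7)_aff| = 6.


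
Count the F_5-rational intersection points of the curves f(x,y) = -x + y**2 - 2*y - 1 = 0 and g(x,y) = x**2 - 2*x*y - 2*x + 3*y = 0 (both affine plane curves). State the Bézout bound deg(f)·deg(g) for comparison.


Common zeros: {(3, 1)}; count = 1; Bézout bound = 4.

deg(f) = 2, deg(g) = 2, so Bézout bound = 4.
Scan x ∈ F_5. For each x, list the y ∈ F_5 with f(x, y) ≡ 0 and those with g(x, y) ≡ 0 (mod 5); the common zeros in that column are the intersection.
  x = 0: f ≡ 0 at y ∈ ∅; g ≡ 0 at y ∈ {0}; common: ∅.
  x = 1: f ≡ 0 at y ∈ ∅; g ≡ 0 at y ∈ {1}; common: ∅.
  x = 2: f ≡ 0 at y ∈ {3, 4}; g ≡ 0 at y ∈ {0}; common: ∅.
  x = 3: f ≡ 0 at y ∈ {1}; g ≡ 0 at y ∈ {1}; common: {1}.
  x = 4: f ≡ 0 at y ∈ {0, 2}; g ≡ 0 at y ∈ ∅; common: ∅.
Collecting: common zeros = {(3, 1)}, so the count is 1.
Comparison with the Bézout bound: 1 ≤ 4 = deg(f)·deg(g), as expected for curves with no common component (the affine F_5-count falls short of the bound because intersections may lie at infinity, over extension fields, or carry multiplicity).


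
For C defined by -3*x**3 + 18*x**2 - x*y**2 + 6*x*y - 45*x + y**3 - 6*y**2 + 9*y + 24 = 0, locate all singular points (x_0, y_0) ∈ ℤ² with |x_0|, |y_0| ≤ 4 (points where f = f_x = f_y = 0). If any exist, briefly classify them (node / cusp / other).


Singular points: {(2, 3)}; classification: cusp.

Compute partial derivatives:
  f_x = -9*x**2 + 36*x - y**2 + 6*y - 45.
  f_y = -2*x*y + 6*x + 3*y**2 - 12*y + 9.
Scan x_0 ∈ {−4, ..., 4}. For each x_0, f_y(x_0, y) is a polynomial in y; find its integer roots y ∈ {−4, ..., 4}, then test f_x and f at those candidates.
  x = -4: f_y(-4, y) = 3*y**2 - 4*y - 15; vanishes at y ∈ {3}. (-4, 3): f_x = -324 ≠ 0.
  x = -3: f_y(-3, y) = 3*y**2 - 6*y - 9; vanishes at y ∈ {-1, 3}. (-3, -1): f_x = -241 ≠ 0; (-3, 3): f_x = -225 ≠ 0.
  x = -2: f_y(-2, y) = 3*y**2 - 8*y - 3; vanishes at y ∈ {3}. (-2, 3): f_x = -144 ≠ 0.
  x = -1: f_y(-1, y) = 3*y**2 - 10*y + 3; vanishes at y ∈ {3}. (-1, 3): f_x = -81 ≠ 0.
  x = 0: f_y(0, y) = 3*y**2 - 12*y + 9; vanishes at y ∈ {1, 3}. (0, 1): f_x = -40 ≠ 0; (0, 3): f_x = -36 ≠ 0.
  x = 1: f_y(1, y) = 3*y**2 - 14*y + 15; vanishes at y ∈ {3}. (1, 3): f_x = -9 ≠ 0.
  x = 2: f_y(2, y) = 3*y**2 - 16*y + 21; vanishes at y ∈ {3}. (2, 3): f_x = 0, f = 0 — SINGULAR.
  x = 3: f_y(3, y) = 3*y**2 - 18*y + 27; vanishes at y ∈ {3}. (3, 3): f_x = -9 ≠ 0.
  x = 4: f_y(4, y) = 3*y**2 - 20*y + 33; vanishes at y ∈ {3}. (4, 3): f_x = -36 ≠ 0.
Only singular point on the grid: (2, 3).
Classify: substitute x = 2 + u, y = 3 + v and expand: f = -3*u**3 - u*v**2 + v**3 + v**2.
No constant or linear terms (consistent with a singular point). Quadratic part: v**2. Cubic part: -3*u**3 - u*v**2 + v**3.
The quadratic part v**2 is a perfect square, so there is a single (double) tangent line v = 0, i.e. y = 3. Restricting the cubic part to that line (v = 0) leaves -3*u**3 ≠ 0, so f is not divisible by v and the branch is v² ≈ 3*u**3 to lowest order — this is a cusp.
Classification: cusp.


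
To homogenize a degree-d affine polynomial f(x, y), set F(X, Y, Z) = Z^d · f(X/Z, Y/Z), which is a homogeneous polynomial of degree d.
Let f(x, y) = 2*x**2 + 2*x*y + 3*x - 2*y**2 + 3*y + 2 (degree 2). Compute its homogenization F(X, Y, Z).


F(X, Y, Z) = 2*X**2 + 2*X*Y + 3*X*Z - 2*Y**2 + 3*Y*Z + 2*Z**2

deg(f) = 2.
Substitute x = X/Z, y = Y/Z into f, then multiply by Z^2.
  monomial 2·x^2·y^0 ↦ 2·X^2·Y^0·Z^0.
  monomial 2·x^1·y^1 ↦ 2·X^1·Y^1·Z^0.
  monomial 3·x^1·y^0 ↦ 3·X^1·Y^0·Z^1.
  monomial -2·x^0·y^2 ↦ -2·X^0·Y^2·Z^0.
  monomial 3·x^0·y^1 ↦ 3·X^0·Y^1·Z^1.
  monomial 2·x^0·y^0 ↦ 2·X^0·Y^0·Z^2.
Collecting: F(X, Y, Z) = 2*X**2 + 2*X*Y + 3*X*Z - 2*Y**2 + 3*Y*Z + 2*Z**2.


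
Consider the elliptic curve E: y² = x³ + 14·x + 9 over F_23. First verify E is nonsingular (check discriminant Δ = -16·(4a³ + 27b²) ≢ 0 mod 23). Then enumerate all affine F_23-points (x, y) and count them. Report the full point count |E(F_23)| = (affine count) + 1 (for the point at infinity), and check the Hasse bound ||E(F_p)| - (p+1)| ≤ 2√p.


Affine points = {(0, 3), (0, 20), (1, 1), (1, 22), (3, 3), (3, 20), (7, 6), (7, 17), (8, 9), (8, 14), (9, 6), (9, 17), (15, 11), (15, 12), (17, 10), (17, 13), (19, 2), (19, 21), (20, 3), (20, 20)}; affine count = 20; |E(F_23)| = 21.

Discriminant check: Δ ∝ 4a³ + 27b² = 4·14³ + 27·9² = 4·2744 + 27·81 ≡ 7 (mod 23). Nonzero ⇒ E is nonsingular.
For each x ∈ F_23, compute rhs = x³ + 14·x + 9 mod 23, then count y ∈ F_23 with y² ≡ rhs.
  x = 0: rhs = 9, matching y values: 3, 20 (2 points).
  x = 1: rhs = 1, matching y values: 1, 22 (2 points).
  x = 2: rhs = 22, matching y values: none (0 points).
  x = 3: rhs = 9, matching y values: 3, 20 (2 points).
  x = 4: rhs = 14, matching y values: none (0 points).
  x = 5: rhs = 20, matching y values: none (0 points).
  x = 6: rhs = 10, matching y values: none (0 points).
  x = 7: rhs = 13, matching y values: 6, 17 (2 points).
  x = 8: rhs = 12, matching y values: 9, 14 (2 points).
  x = 9: rhs = 13, matching y values: 6, 17 (2 points).
  x = 10: rhs = 22, matching y values: none (0 points).
  x = 11: rhs = 22, matching y values: none (0 points).
  x = 12: rhs = 19, matching y values: none (0 points).
  x = 13: rhs = 19, matching y values: none (0 points).
  x = 14: rhs = 5, matching y values: none (0 points).
  x = 15: rhs = 6, matching y values: 11, 12 (2 points).
  x = 16: rhs = 5, matching y values: none (0 points).
  x = 17: rhs = 8, matching y values: 10, 13 (2 points).
  x = 18: rhs = 21, matching y values: none (0 points).
  x = 19: rhs = 4, matching y values: 2, 21 (2 points).
  x = 20: rhs = 9, matching y values: 3, 20 (2 points).
  x = 21: rhs = 19, matching y values: none (0 points).
  x = 22: rhs = 17, matching y values: none (0 points).
Total affine count: 20.
Full point count |E(F_23)| = 20 + 1 = 21.
Hasse bound: |21 − (23+1)| = |-3| = 3 ≤ 2√23 ≈ 9.5917 ✓.


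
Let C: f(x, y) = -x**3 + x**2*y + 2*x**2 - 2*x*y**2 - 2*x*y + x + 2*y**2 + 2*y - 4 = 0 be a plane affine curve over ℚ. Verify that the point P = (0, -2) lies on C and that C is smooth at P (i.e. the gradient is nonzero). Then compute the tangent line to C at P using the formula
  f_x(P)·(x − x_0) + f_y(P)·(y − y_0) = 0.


Tangent line at P: -3*x - 6*y - 12 = 0.

Step 1: f(0, -2) = 0, so P lies on C.
Step 2: partial derivatives
  f_x(x, y) = -3*x**2 + 2*x*y + 4*x - 2*y**2 - 2*y + 1, f_y(x, y) = x**2 - 4*x*y - 2*x + 4*y + 2.
  f_x(P) = -3, f_y(P) = -6 (gradient nonzero, so P is smooth).
Step 3: tangent line at P: -3·(x − 0) + -6·(y − -2) = 0.
Expanding: -3*x - 6*y - 12 = 0.


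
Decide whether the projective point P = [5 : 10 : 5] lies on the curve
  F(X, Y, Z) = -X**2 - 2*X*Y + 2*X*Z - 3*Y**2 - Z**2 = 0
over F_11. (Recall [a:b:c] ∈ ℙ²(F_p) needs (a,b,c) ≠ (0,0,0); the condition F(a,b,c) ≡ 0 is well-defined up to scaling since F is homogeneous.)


F(5,10,5) ≡ 7 (mod 11); P is NOT on the curve.

Evaluate F(5, 10, 5) term-by-term (mod 11).
  -X**2 ↦ -1·25·1·1 = -25
  -2*X*Y ↦ -2·5·10·1 = -100
  2*X*Z ↦ 2·5·1·5 = 50
  -3*Y**2 ↦ -3·1·100·1 = -300
  -Z**2 ↦ -1·1·1·25 = -25
Sum: F(5, 10, 5) = (-25) + (-100) + (50) + (-300) + (-25) = -400.
Reducing mod 11: -400 ≡ 7 (mod 11).
Since F(a, b, c) ≡ 7 ≠ 0 (mod 11), P does NOT lie on the curve.


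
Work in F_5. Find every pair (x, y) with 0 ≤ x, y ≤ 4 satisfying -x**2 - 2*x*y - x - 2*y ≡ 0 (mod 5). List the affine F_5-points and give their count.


Affine F_5-points: {(0, 0), (1, 2), (2, 4), (3, 1), (4, 0), (4, 1), (4, 2), (4, 3), (4, 4)}; count = 9.

For each of the 25 pairs (x, y) ∈ F_5², evaluate f(x, y) mod 5. Record the zeros.
  x = 0: [0↦0, 1↦3, 2↦1, 3↦4, 4↦2]  zeros at y ∈ {0}
  x = 1: [0↦3, 1↦4, 2↦0, 3↦1, 4↦2]  zeros at y ∈ {2}
  x = 2: [0↦4, 1↦3, 2↦2, 3↦1, 4↦0]  zeros at y ∈ {4}
  x = 3: [0↦3, 1↦0, 2↦2, 3↦4, 4↦1]  zeros at y ∈ {1}
  x = 4: [0↦0, 1↦0, 2↦0, 3↦0, 4↦0]  zeros at y ∈ {0, 1, 2, 3, 4}
Collecting zeros: affine points = {(0, 0), (1, 2), (2, 4), (3, 1), (4, 0), (4, 1), (4, 2), (4, 3), (4, 4)}.
Total count |C(F_5)_aff| = 9.


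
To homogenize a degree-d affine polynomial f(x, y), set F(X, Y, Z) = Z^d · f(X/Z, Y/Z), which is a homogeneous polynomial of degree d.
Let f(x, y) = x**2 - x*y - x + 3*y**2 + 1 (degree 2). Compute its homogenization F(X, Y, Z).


F(X, Y, Z) = X**2 - X*Y - X*Z + 3*Y**2 + Z**2

deg(f) = 2.
Substitute x = X/Z, y = Y/Z into f, then multiply by Z^2.
  monomial 1·x^2·y^0 ↦ 1·X^2·Y^0·Z^0.
  monomial -1·x^1·y^1 ↦ -1·X^1·Y^1·Z^0.
  monomial -1·x^1·y^0 ↦ -1·X^1·Y^0·Z^1.
  monomial 3·x^0·y^2 ↦ 3·X^0·Y^2·Z^0.
  monomial 1·x^0·y^0 ↦ 1·X^0·Y^0·Z^2.
Collecting: F(X, Y, Z) = X**2 - X*Y - X*Z + 3*Y**2 + Z**2.


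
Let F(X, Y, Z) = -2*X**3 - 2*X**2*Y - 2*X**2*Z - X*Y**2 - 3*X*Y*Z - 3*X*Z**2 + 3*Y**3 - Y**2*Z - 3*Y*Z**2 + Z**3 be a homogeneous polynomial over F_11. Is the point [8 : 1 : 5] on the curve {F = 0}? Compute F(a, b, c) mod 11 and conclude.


F(8,1,5) ≡ 3 (mod 11); P is NOT on the curve.

Evaluate F(8, 1, 5) term-by-term (mod 11).
  -2*X**3 ↦ -2·512·1·1 = -1024
  -2*X**2*Y ↦ -2·64·1·1 = -128
  -2*X**2*Z ↦ -2·64·1·5 = -640
  -X*Y**2 ↦ -1·8·1·1 = -8
  -3*X*Y*Z ↦ -3·8·1·5 = -120
  -3*X*Z**2 ↦ -3·8·1·25 = -600
  3*Y**3 ↦ 3·1·1·1 = 3
  -Y**2*Z ↦ -1·1·1·5 = -5
  -3*Y*Z**2 ↦ -3·1·1·25 = -75
  Z**3 ↦ 1·1·1·125 = 125
Sum: F(8, 1, 5) = (-1024) + (-128) + (-640) + (-8) + (-120) + (-600) + (3) + (-5) + (-75) + (125) = -2472.
Reducing mod 11: -2472 ≡ 3 (mod 11).
Since F(a, b, c) ≡ 3 ≠ 0 (mod 11), P does NOT lie on the curve.


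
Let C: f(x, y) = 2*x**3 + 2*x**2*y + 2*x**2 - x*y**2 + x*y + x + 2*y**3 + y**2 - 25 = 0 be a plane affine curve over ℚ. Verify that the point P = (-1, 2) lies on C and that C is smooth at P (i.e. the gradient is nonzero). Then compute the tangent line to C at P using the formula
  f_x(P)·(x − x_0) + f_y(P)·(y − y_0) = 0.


Tangent line at P: -7*x + 33*y - 73 = 0.

Step 1: f(-1, 2) = 0, so P lies on C.
Step 2: partial derivatives
  f_x(x, y) = 6*x**2 + 4*x*y + 4*x - y**2 + y + 1, f_y(x, y) = 2*x**2 - 2*x*y + x + 6*y**2 + 2*y.
  f_x(P) = -7, f_y(P) = 33 (gradient nonzero, so P is smooth).
Step 3: tangent line at P: -7·(x − -1) + 33·(y − 2) = 0.
Expanding: -7*x + 33*y - 73 = 0.


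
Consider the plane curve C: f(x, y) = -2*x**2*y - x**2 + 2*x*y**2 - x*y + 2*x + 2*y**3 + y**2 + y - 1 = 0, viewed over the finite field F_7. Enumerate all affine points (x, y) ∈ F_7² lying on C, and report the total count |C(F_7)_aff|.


Affine F_7-points: {(0, 2), (0, 4), (1, 0), (1, 4), (1, 5), (2, 5), (3, 2), (3, 6), (4, 3), (6, 6)}; count = 10.

For each of the 49 pairs (x, y) ∈ F_7², evaluate f(x, y) mod 7. Record the zeros.
  x = 0: [0↦6, 1↦3, 2↦0, 3↦2, 4↦0, 5↦6, 6↦4]  zeros at y ∈ {2, 4}
  x = 1: [0↦0, 1↦3, 2↦3, 3↦5, 4↦0, 5↦0, 6↦3]  zeros at y ∈ {0, 4, 5}
  x = 2: [0↦6, 1↦4, 2↦3, 3↦1, 4↦3, 5↦0, 6↦4]  zeros at y ∈ {5}
  x = 3: [0↦3, 1↦6, 2↦0, 3↦4, 4↦2, 5↦6, 6↦0]  zeros at y ∈ {2, 6}
  x = 4: [0↦5, 1↦2, 2↦1, 3↦0, 4↦4, 5↦4, 6↦5]  zeros at y ∈ {3}
  x = 5: [0↦5, 1↦6, 2↦6, 3↦3, 4↦2, 5↦1, 6↦5]  zeros at y ∈ ∅
  x = 6: [0↦3, 1↦4, 2↦1, 3↦6, 4↦3, 5↦4, 6↦0]  zeros at y ∈ {6}
Collecting zeros: affine points = {(0, 2), (0, 4), (1, 0), (1, 4), (1, 5), (2, 5), (3, 2), (3, 6), (4, 3), (6, 6)}.
Total count |C(F_7)_aff| = 10.


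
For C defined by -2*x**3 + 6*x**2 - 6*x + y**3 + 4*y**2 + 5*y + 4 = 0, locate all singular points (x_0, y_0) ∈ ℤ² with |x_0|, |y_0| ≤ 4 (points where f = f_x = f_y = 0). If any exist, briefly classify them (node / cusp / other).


Singular points: {(1, -1)}; classification: cusp.

Compute partial derivatives:
  f_x = -6*x**2 + 12*x - 6.
  f_y = 3*y**2 + 8*y + 5.
Scan x_0 ∈ {−4, ..., 4}. For each x_0, f_y(x_0, y) is a polynomial in y; find its integer roots y ∈ {−4, ..., 4}, then test f_x and f at those candidates.
  x = -4: f_y(-4, y) = 3*y**2 + 8*y + 5; vanishes at y ∈ {-1}. (-4, -1): f_x = -150 ≠ 0.
  x = -3: f_y(-3, y) = 3*y**2 + 8*y + 5; vanishes at y ∈ {-1}. (-3, -1): f_x = -96 ≠ 0.
  x = -2: f_y(-2, y) = 3*y**2 + 8*y + 5; vanishes at y ∈ {-1}. (-2, -1): f_x = -54 ≠ 0.
  x = -1: f_y(-1, y) = 3*y**2 + 8*y + 5; vanishes at y ∈ {-1}. (-1, -1): f_x = -24 ≠ 0.
  x = 0: f_y(0, y) = 3*y**2 + 8*y + 5; vanishes at y ∈ {-1}. (0, -1): f_x = -6 ≠ 0.
  x = 1: f_y(1, y) = 3*y**2 + 8*y + 5; vanishes at y ∈ {-1}. (1, -1): f_x = 0, f = 0 — SINGULAR.
  x = 2: f_y(2, y) = 3*y**2 + 8*y + 5; vanishes at y ∈ {-1}. (2, -1): f_x = -6 ≠ 0.
  x = 3: f_y(3, y) = 3*y**2 + 8*y + 5; vanishes at y ∈ {-1}. (3, -1): f_x = -24 ≠ 0.
  x = 4: f_y(4, y) = 3*y**2 + 8*y + 5; vanishes at y ∈ {-1}. (4, -1): f_x = -54 ≠ 0.
Only singular point on the grid: (1, -1).
Classify: substitute x = 1 + u, y = -1 + v and expand: f = -2*u**3 + v**3 + v**2.
No constant or linear terms (consistent with a singular point). Quadratic part: v**2. Cubic part: -2*u**3 + v**3.
The quadratic part v**2 is a perfect square, so there is a single (double) tangent line v = 0, i.e. y = -1. Restricting the cubic part to that line (v = 0) leaves -2*u**3 ≠ 0, so f is not divisible by v and the branch is v² ≈ 2*u**3 to lowest order — this is a cusp.
Classification: cusp.


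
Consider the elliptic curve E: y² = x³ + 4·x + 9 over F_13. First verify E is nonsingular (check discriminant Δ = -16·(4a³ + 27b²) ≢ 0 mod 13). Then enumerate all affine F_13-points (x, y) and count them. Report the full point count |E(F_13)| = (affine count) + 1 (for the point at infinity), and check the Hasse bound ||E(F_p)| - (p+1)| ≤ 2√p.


Affine points = {(0, 3), (0, 10), (1, 1), (1, 12), (2, 5), (2, 8), (3, 3), (3, 10), (7, 4), (7, 9), (10, 3), (10, 10), (12, 2), (12, 11)}; affine count = 14; |E(F_13)| = 15.

Discriminant check: Δ ∝ 4a³ + 27b² = 4·4³ + 27·9² = 4·64 + 27·81 ≡ 12 (mod 13). Nonzero ⇒ E is nonsingular.
For each x ∈ F_13, compute rhs = x³ + 4·x + 9 mod 13, then count y ∈ F_13 with y² ≡ rhs.
  x = 0: rhs = 9, matching y values: 3, 10 (2 points).
  x = 1: rhs = 1, matching y values: 1, 12 (2 points).
  x = 2: rhs = 12, matching y values: 5, 8 (2 points).
  x = 3: rhs = 9, matching y values: 3, 10 (2 points).
  x = 4: rhs = 11, matching y values: none (0 points).
  x = 5: rhs = 11, matching y values: none (0 points).
  x = 6: rhs = 2, matching y values: none (0 points).
  x = 7: rhs = 3, matching y values: 4, 9 (2 points).
  x = 8: rhs = 7, matching y values: none (0 points).
  x = 9: rhs = 7, matching y values: none (0 points).
  x = 10: rhs = 9, matching y values: 3, 10 (2 points).
  x = 11: rhs = 6, matching y values: none (0 points).
  x = 12: rhs = 4, matching y values: 2, 11 (2 points).
Total affine count: 14.
Full point count |E(F_13)| = 14 + 1 = 15.
Hasse bound: |15 − (13+1)| = |1| = 1 ≤ 2√13 ≈ 7.2111 ✓.


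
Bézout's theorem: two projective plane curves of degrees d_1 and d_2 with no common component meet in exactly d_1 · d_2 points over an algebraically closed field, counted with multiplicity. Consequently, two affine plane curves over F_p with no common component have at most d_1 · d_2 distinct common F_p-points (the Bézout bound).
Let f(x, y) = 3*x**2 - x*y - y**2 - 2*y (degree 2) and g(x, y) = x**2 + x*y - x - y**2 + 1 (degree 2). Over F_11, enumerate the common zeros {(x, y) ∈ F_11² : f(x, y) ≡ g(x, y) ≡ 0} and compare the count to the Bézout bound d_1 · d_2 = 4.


Common zeros: {(3, 8)}; count = 1; Bézout bound = 4.

deg(f) = 2, deg(g) = 2, so Bézout bound = 4.
Scan x ∈ F_11. For each x, list the y ∈ F_11 with f(x, y) ≡ 0 and those with g(x, y) ≡ 0 (mod 11); the common zeros in that column are the intersection.
  x = 0: f ≡ 0 at y ∈ {0, 9}; g ≡ 0 at y ∈ {1, 10}; common: ∅.
  x = 1: f ≡ 0 at y ∈ ∅; g ≡ 0 at y ∈ {4, 8}; common: ∅.
  x = 2: f ≡ 0 at y ∈ {2, 5}; g ≡ 0 at y ∈ {3, 10}; common: ∅.
  x = 3: f ≡ 0 at y ∈ {8, 9}; g ≡ 0 at y ∈ {6, 8}; common: {8}.
  x = 4: f ≡ 0 at y ∈ ∅; g ≡ 0 at y ∈ ∅; common: ∅.
  x = 5: f ≡ 0 at y ∈ ∅; g ≡ 0 at y ∈ ∅; common: ∅.
  x = 6: f ≡ 0 at y ∈ {1, 2}; g ≡ 0 at y ∈ ∅; common: ∅.
  x = 7: f ≡ 0 at y ∈ {5, 8}; g ≡ 0 at y ∈ {3, 4}; common: ∅.
  x = 8: f ≡ 0 at y ∈ ∅; g ≡ 0 at y ∈ ∅; common: ∅.
  x = 9: f ≡ 0 at y ∈ {1, 10}; g ≡ 0 at y ∈ ∅; common: ∅.
  x = 10: f ≡ 0 at y ∈ ∅; g ≡ 0 at y ∈ ∅; common: ∅.
Collecting: common zeros = {(3, 8)}, so the count is 1.
Comparison with the Bézout bound: 1 ≤ 4 = deg(f)·deg(g), as expected for curves with no common component (the affine F_11-count falls short of the bound because intersections may lie at infinity, over extension fields, or carry multiplicity).


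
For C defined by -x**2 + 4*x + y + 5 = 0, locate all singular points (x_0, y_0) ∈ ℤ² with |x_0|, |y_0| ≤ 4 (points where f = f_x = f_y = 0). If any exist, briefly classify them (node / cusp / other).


No singular points in the scanned grid; C is smooth there.

Compute partial derivatives:
  f_x = 4 - 2*x.
  f_y = 1.
f_y = 1 is a nonzero constant, so f_y never vanishes: no point (x, y) can satisfy f = f_x = f_y = 0. In particular no (x, y) ∈ {−4, ..., 4}² is singular; the curve is smooth.


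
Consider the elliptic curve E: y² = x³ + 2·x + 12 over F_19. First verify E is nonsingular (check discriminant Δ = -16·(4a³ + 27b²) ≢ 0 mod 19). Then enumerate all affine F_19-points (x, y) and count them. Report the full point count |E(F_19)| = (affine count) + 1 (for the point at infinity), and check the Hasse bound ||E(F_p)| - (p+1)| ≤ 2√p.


Affine points = {(2, 9), (2, 10), (3, 8), (3, 11), (10, 5), (10, 14), (11, 4), (11, 15), (12, 4), (12, 15), (15, 4), (15, 15), (16, 6), (16, 13), (17, 0), (18, 3), (18, 16)}; affine count = 17; |E(F_19)| = 18.

Discriminant check: Δ ∝ 4a³ + 27b² = 4·2³ + 27·12² = 4·8 + 27·144 ≡ 6 (mod 19). Nonzero ⇒ E is nonsingular.
For each x ∈ F_19, compute rhs = x³ + 2·x + 12 mod 19, then count y ∈ F_19 with y² ≡ rhs.
  x = 0: rhs = 12, matching y values: none (0 points).
  x = 1: rhs = 15, matching y values: none (0 points).
  x = 2: rhs = 5, matching y values: 9, 10 (2 points).
  x = 3: rhs = 7, matching y values: 8, 11 (2 points).
  x = 4: rhs = 8, matching y values: none (0 points).
  x = 5: rhs = 14, matching y values: none (0 points).
  x = 6: rhs = 12, matching y values: none (0 points).
  x = 7: rhs = 8, matching y values: none (0 points).
  x = 8: rhs = 8, matching y values: none (0 points).
  x = 9: rhs = 18, matching y values: none (0 points).
  x = 10: rhs = 6, matching y values: 5, 14 (2 points).
  x = 11: rhs = 16, matching y values: 4, 15 (2 points).
  x = 12: rhs = 16, matching y values: 4, 15 (2 points).
  x = 13: rhs = 12, matching y values: none (0 points).
  x = 14: rhs = 10, matching y values: none (0 points).
  x = 15: rhs = 16, matching y values: 4, 15 (2 points).
  x = 16: rhs = 17, matching y values: 6, 13 (2 points).
  x = 17: rhs = 0, matching y values: 0 (1 points).
  x = 18: rhs = 9, matching y values: 3, 16 (2 points).
Total affine count: 17.
Full point count |E(F_19)| = 17 + 1 = 18.
Hasse bound: |18 − (19+1)| = |-2| = 2 ≤ 2√19 ≈ 8.7178 ✓.


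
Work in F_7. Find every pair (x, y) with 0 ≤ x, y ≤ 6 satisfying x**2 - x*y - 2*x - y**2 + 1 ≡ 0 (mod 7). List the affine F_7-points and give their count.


Affine F_7-points: {(0, 1), (0, 6), (1, 0), (1, 6), (2, 2), (2, 3), (3, 1), (3, 3)}; count = 8.

For each of the 49 pairs (x, y) ∈ F_7², evaluate f(x, y) mod 7. Record the zeros.
  x = 0: [0↦1, 1↦0, 2↦4, 3↦6, 4↦6, 5↦4, 6↦0]  zeros at y ∈ {1, 6}
  x = 1: [0↦0, 1↦5, 2↦1, 3↦2, 4↦1, 5↦5, 6↦0]  zeros at y ∈ {0, 6}
  x = 2: [0↦1, 1↦5, 2↦0, 3↦0, 4↦5, 5↦1, 6↦2]  zeros at y ∈ {2, 3}
  x = 3: [0↦4, 1↦0, 2↦1, 3↦0, 4↦4, 5↦6, 6↦6]  zeros at y ∈ {1, 3}
  x = 4: [0↦2, 1↦4, 2↦4, 3↦2, 4↦5, 5↦6, 6↦5]  zeros at y ∈ ∅
  x = 5: [0↦2, 1↦3, 2↦2, 3↦6, 4↦1, 5↦1, 6↦6]  zeros at y ∈ ∅
  x = 6: [0↦4, 1↦4, 2↦2, 3↦5, 4↦6, 5↦5, 6↦2]  zeros at y ∈ ∅
Collecting zeros: affine points = {(0, 1), (0, 6), (1, 0), (1, 6), (2, 2), (2, 3), (3, 1), (3, 3)}.
Total count |C(F_7)_aff| = 8.


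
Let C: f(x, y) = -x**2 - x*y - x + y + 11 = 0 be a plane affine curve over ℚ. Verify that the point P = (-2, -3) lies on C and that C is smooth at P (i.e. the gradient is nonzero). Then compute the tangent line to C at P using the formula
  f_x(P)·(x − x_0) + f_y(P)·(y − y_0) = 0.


Tangent line at P: 6*x + 3*y + 21 = 0.

Step 1: f(-2, -3) = 0, so P lies on C.
Step 2: partial derivatives
  f_x(x, y) = -2*x - y - 1, f_y(x, y) = 1 - x.
  f_x(P) = 6, f_y(P) = 3 (gradient nonzero, so P is smooth).
Step 3: tangent line at P: 6·(x − -2) + 3·(y − -3) = 0.
Expanding: 6*x + 3*y + 21 = 0.


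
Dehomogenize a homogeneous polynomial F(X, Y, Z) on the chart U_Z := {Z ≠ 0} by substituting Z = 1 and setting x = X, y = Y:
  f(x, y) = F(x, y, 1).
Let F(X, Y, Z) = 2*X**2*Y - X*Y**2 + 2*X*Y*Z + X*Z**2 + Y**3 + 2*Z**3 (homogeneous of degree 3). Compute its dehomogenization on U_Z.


f(x, y) = 2*x**2*y - x*y**2 + 2*x*y + x + y**3 + 2

On U_Z we set Z = 1. Each monomial c·X^i·Y^j·Z^k in F becomes c·x^i·y^j·1^k = c·x^i·y^j.
Substituting Z = 1: F(X, Y, 1) = 2*x**2*y - x*y**2 + 2*x*y + x + y**3 + 2.
Note: deg(f) ≤ deg(F) = 3; strict inequality happens when F is divisible by Z (lost terms).


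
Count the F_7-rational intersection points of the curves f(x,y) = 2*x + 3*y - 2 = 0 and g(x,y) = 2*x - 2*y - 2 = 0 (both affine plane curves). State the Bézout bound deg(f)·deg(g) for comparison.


Common zeros: {(1, 0)}; count = 1; Bézout bound = 1.

deg(f) = 1, deg(g) = 1, so Bézout bound = 1.
Scan x ∈ F_7. For each x, list the y ∈ F_7 with f(x, y) ≡ 0 and those with g(x, y) ≡ 0 (mod 7); the common zeros in that column are the intersection.
  x = 0: f ≡ 0 at y ∈ {3}; g ≡ 0 at y ∈ {6}; common: ∅.
  x = 1: f ≡ 0 at y ∈ {0}; g ≡ 0 at y ∈ {0}; common: {0}.
  x = 2: f ≡ 0 at y ∈ {4}; g ≡ 0 at y ∈ {1}; common: ∅.
  x = 3: f ≡ 0 at y ∈ {1}; g ≡ 0 at y ∈ {2}; common: ∅.
  x = 4: f ≡ 0 at y ∈ {5}; g ≡ 0 at y ∈ {3}; common: ∅.
  x = 5: f ≡ 0 at y ∈ {2}; g ≡ 0 at y ∈ {4}; common: ∅.
  x = 6: f ≡ 0 at y ∈ {6}; g ≡ 0 at y ∈ {5}; common: ∅.
Collecting: common zeros = {(1, 0)}, so the count is 1.
Comparison with the Bézout bound: 1 ≤ 1 = deg(f)·deg(g), as expected for curves with no common component (the bound is attained).


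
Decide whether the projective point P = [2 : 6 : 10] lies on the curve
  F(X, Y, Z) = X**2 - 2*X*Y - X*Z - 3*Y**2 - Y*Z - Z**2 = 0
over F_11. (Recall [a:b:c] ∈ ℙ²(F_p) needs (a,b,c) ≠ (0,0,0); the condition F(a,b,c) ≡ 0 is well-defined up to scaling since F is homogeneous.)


F(2,6,10) ≡ 0 (mod 11); P is on the curve.

Evaluate F(2, 6, 10) term-by-term (mod 11).
  X**2 ↦ 1·4·1·1 = 4
  -2*X*Y ↦ -2·2·6·1 = -24
  -X*Z ↦ -1·2·1·10 = -20
  -3*Y**2 ↦ -3·1·36·1 = -108
  -Y*Z ↦ -1·1·6·10 = -60
  -Z**2 ↦ -1·1·1·100 = -100
Sum: F(2, 6, 10) = (4) + (-24) + (-20) + (-108) + (-60) + (-100) = -308.
Reducing mod 11: -308 ≡ 0 (mod 11).
Since F(a, b, c) ≡ 0 (mod 11), P lies on the curve.


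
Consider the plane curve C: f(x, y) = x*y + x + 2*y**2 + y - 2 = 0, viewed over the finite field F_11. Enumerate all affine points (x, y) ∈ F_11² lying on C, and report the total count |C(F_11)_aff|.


Affine F_11-points: {(1, 2), (1, 8), (2, 0), (2, 4), (4, 5), (4, 9), (5, 1), (5, 7), (8, 6), (9, 3)}; count = 10.

For each of the 121 pairs (x, y) ∈ F_11², evaluate f(x, y) mod 11. Record the zeros.
  x = 0: [0↦9, 1↦1, 2↦8, 3↦8, 4↦1, 5↦9, 6↦10, 7↦4, 8↦2, 9↦4, 10↦10]  zeros at y ∈ ∅
  x = 1: [0↦10, 1↦3, 2↦0, 3↦1, 4↦6, 5↦4, 6↦6, 7↦1, 8↦0, 9↦3, 10↦10]  zeros at y ∈ {2, 8}
  x = 2: [0↦0, 1↦5, 2↦3, 3↦5, 4↦0, 5↦10, 6↦2, 7↦9, 8↦9, 9↦2, 10↦10]  zeros at y ∈ {0, 4}
  x = 3: [0↦1, 1↦7, 2↦6, 3↦9, 4↦5, 5↦5, 6↦9, 7↦6, 8↦7, 9↦1, 10↦10]  zeros at y ∈ ∅
  x = 4: [0↦2, 1↦9, 2↦9, 3↦2, 4↦10, 5↦0, 6↦5, 7↦3, 8↦5, 9↦0, 10↦10]  zeros at y ∈ {5, 9}
  x = 5: [0↦3, 1↦0, 2↦1, 3↦6, 4↦4, 5↦6, 6↦1, 7↦0, 8↦3, 9↦10, 10↦10]  zeros at y ∈ {1, 7}
  x = 6: [0↦4, 1↦2, 2↦4, 3↦10, 4↦9, 5↦1, 6↦8, 7↦8, 8↦1, 9↦9, 10↦10]  zeros at y ∈ ∅
  x = 7: [0↦5, 1↦4, 2↦7, 3↦3, 4↦3, 5↦7, 6↦4, 7↦5, 8↦10, 9↦8, 10↦10]  zeros at y ∈ ∅
  x = 8: [0↦6, 1↦6, 2↦10, 3↦7, 4↦8, 5↦2, 6↦0, 7↦2, 8↦8, 9↦7, 10↦10]  zeros at y ∈ {6}
  x = 9: [0↦7, 1↦8, 2↦2, 3↦0, 4↦2, 5↦8, 6↦7, 7↦10, 8↦6, 9↦6, 10↦10]  zeros at y ∈ {3}
  x = 10: [0↦8, 1↦10, 2↦5, 3↦4, 4↦7, 5↦3, 6↦3, 7↦7, 8↦4, 9↦5, 10↦10]  zeros at y ∈ ∅
Collecting zeros: affine points = {(1, 2), (1, 8), (2, 0), (2, 4), (4, 5), (4, 9), (5, 1), (5, 7), (8, 6), (9, 3)}.
Total count |C(F_11)_aff| = 10.


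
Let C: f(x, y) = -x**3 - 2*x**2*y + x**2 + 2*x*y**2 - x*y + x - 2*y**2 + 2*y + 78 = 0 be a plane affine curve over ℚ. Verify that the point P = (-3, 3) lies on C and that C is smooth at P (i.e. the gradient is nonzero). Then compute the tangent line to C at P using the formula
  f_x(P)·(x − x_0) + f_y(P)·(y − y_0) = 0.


Tangent line at P: 19*x - 61*y + 240 = 0.

Step 1: f(-3, 3) = 0, so P lies on C.
Step 2: partial derivatives
  f_x(x, y) = -3*x**2 - 4*x*y + 2*x + 2*y**2 - y + 1, f_y(x, y) = -2*x**2 + 4*x*y - x - 4*y + 2.
  f_x(P) = 19, f_y(P) = -61 (gradient nonzero, so P is smooth).
Step 3: tangent line at P: 19·(x − -3) + -61·(y − 3) = 0.
Expanding: 19*x - 61*y + 240 = 0.
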